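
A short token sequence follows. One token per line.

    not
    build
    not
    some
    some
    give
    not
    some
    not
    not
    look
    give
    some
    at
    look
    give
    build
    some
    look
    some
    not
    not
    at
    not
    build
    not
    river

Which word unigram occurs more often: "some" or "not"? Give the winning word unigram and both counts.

"some": 6 occurrences
"not": 9 occurrences

"not" (9 vs 6)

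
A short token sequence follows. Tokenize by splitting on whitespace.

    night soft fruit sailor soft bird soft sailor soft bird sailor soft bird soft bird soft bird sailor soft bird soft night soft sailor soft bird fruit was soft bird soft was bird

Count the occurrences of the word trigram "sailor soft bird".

5

Scanning the 31 overlapping trigram windows for "sailor soft bird":
  position 4–6: sailor soft bird
  position 8–10: sailor soft bird
  position 11–13: sailor soft bird
  position 18–20: sailor soft bird
  position 24–26: sailor soft bird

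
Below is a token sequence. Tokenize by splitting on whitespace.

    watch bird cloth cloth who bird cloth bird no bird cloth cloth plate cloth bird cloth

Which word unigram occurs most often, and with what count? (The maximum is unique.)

Unigram frequencies (highest first):
  cloth: 7
  bird: 5
  watch: 1
  who: 1
  no: 1
  plate: 1

"cloth", 7 times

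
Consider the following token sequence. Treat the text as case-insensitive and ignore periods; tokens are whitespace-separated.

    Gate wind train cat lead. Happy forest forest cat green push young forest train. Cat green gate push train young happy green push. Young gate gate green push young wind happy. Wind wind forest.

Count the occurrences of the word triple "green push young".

Scanning the 32 overlapping trigram windows for "green push young":
  position 10–12: green push young
  position 22–24: green push young
  position 27–29: green push young

3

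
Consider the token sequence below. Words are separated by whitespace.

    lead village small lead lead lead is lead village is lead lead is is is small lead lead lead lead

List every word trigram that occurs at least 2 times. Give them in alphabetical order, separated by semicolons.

lead lead is; lead lead lead; small lead lead

Trigram counts meeting the condition (at least 2 times):
  lead lead is: 2
  lead lead lead: 3
  small lead lead: 2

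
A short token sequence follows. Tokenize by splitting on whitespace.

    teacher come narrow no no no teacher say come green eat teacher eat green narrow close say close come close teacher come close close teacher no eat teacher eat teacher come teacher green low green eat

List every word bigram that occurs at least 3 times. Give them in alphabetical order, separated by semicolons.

eat teacher; teacher come

Bigram counts meeting the condition (at least 3 times):
  eat teacher: 3
  teacher come: 3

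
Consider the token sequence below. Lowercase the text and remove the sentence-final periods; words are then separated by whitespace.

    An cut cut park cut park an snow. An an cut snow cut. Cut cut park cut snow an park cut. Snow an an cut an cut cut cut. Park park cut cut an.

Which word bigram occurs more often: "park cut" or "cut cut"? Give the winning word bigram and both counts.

"cut cut" (6 vs 4)

"park cut": 4 occurrences
"cut cut": 6 occurrences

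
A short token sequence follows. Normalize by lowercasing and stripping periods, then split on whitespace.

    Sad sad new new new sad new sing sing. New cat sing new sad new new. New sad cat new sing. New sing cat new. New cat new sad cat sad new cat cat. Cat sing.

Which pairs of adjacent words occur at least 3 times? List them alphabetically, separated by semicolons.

Bigram counts meeting the condition (at least 3 times):
  cat new: 3
  new cat: 3
  new new: 5
  new sad: 4
  new sing: 3
  sad new: 4
  sing new: 3

cat new; new cat; new new; new sad; new sing; sad new; sing new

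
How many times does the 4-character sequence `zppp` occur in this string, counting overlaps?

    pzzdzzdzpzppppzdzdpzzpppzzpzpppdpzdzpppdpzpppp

5

Sliding a length-4 window over the 46 characters (43 positions):
  position 10–13: zppp
  position 21–24: zppp
  position 28–31: zppp
  position 36–39: zppp
  position 42–45: zppp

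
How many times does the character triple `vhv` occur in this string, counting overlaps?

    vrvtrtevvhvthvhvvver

2

Sliding a length-3 window over the 20 characters (18 positions):
  position 9–11: vhv
  position 14–16: vhv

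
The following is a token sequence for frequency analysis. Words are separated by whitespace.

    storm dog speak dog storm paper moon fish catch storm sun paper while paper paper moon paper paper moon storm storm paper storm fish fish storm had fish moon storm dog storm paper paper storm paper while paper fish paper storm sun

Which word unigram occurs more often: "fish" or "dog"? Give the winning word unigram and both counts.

"fish": 5 occurrences
"dog": 3 occurrences

"fish" (5 vs 3)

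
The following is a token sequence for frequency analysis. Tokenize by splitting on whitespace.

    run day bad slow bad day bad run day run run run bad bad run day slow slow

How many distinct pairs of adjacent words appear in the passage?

12

18 tokens → 17 bigram windows in total.
Repeated bigrams (each contributes count−1 duplicates):
  run day: 3
  bad run: 2
  day bad: 2
  run run: 2
5 duplicate windows → 17 − 5 = 12 distinct.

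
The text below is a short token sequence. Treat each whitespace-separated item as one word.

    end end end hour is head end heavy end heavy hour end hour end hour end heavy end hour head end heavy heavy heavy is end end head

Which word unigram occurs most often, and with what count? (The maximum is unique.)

"end", 12 times

Unigram frequencies (highest first):
  end: 12
  heavy: 6
  hour: 5
  head: 3
  is: 2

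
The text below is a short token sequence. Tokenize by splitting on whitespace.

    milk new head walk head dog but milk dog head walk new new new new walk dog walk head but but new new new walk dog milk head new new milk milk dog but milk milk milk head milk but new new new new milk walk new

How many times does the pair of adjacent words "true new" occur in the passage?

Scanning the 46 overlapping bigram windows for "true new":
  (none found)

0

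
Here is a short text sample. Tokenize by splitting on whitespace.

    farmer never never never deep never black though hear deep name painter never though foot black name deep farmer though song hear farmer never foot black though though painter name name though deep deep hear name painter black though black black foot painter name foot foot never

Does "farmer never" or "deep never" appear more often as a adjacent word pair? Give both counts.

"farmer never" (2 vs 1)

"farmer never": 2 occurrences
"deep never": 1 occurrence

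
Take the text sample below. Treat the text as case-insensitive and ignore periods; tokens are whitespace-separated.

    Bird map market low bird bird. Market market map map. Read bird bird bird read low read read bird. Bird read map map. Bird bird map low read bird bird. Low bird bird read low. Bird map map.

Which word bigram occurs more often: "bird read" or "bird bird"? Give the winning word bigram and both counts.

"bird read": 3 occurrences
"bird bird": 7 occurrences

"bird bird" (7 vs 3)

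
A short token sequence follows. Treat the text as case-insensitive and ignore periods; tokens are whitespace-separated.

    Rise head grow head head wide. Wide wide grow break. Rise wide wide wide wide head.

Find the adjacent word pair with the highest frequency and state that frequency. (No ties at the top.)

"wide wide", 5 times

Bigram frequencies (highest first):
  wide wide: 5
  rise head: 1
  head grow: 1
  grow head: 1
  head head: 1
  head wide: 1
  … (5 more, each ≤ 1)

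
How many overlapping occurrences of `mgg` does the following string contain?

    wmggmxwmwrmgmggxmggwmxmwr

3

Sliding a length-3 window over the 25 characters (23 positions):
  position 2–4: mgg
  position 13–15: mgg
  position 17–19: mgg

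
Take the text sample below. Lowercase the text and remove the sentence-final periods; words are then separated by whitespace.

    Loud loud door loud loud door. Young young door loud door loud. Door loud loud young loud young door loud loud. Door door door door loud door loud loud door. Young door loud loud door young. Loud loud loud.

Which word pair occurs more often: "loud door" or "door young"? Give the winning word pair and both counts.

"loud door": 8 occurrences
"door young": 3 occurrences

"loud door" (8 vs 3)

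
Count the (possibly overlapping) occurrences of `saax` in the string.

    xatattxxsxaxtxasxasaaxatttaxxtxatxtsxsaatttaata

Sliding a length-4 window over the 47 characters (44 positions):
  position 19–22: saax

1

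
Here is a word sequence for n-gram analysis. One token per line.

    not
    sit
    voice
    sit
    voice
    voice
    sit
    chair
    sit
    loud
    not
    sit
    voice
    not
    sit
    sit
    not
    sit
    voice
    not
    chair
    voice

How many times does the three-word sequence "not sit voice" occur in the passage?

3

Scanning the 20 overlapping trigram windows for "not sit voice":
  position 1–3: not sit voice
  position 11–13: not sit voice
  position 17–19: not sit voice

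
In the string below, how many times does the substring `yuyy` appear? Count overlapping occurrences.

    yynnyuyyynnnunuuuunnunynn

Sliding a length-4 window over the 25 characters (22 positions):
  position 5–8: yuyy

1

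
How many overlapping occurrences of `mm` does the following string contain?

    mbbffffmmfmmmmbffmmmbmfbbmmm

Sliding a length-2 window over the 28 characters (27 positions):
  position 8–9: mm
  position 11–12: mm
  position 12–13: mm
  position 13–14: mm
  position 18–19: mm
  position 19–20: mm
  position 26–27: mm
  position 27–28: mm

8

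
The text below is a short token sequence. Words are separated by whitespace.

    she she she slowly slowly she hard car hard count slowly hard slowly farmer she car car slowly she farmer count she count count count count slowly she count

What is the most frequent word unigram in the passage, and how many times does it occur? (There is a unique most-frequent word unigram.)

"she", 8 times

Unigram frequencies (highest first):
  she: 8
  count: 7
  slowly: 6
  hard: 3
  car: 3
  farmer: 2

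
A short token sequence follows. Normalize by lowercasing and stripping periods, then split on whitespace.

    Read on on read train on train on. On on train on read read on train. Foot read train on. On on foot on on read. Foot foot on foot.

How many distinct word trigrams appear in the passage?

30 tokens → 28 trigram windows in total.
Repeated trigrams (each contributes count−1 duplicates):
  on on on: 2
  on on read: 2
  on train on: 2
  read train on: 2
  train on on: 2
5 duplicate windows → 28 − 5 = 23 distinct.

23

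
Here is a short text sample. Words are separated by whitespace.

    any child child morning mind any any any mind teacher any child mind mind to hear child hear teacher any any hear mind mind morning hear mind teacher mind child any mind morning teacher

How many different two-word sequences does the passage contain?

24

34 tokens → 33 bigram windows in total.
Repeated bigrams (each contributes count−1 duplicates):
  any any: 3
  any child: 2
  any mind: 2
  hear mind: 2
  mind mind: 2
  mind morning: 2
  mind teacher: 2
  teacher any: 2
9 duplicate windows → 33 − 9 = 24 distinct.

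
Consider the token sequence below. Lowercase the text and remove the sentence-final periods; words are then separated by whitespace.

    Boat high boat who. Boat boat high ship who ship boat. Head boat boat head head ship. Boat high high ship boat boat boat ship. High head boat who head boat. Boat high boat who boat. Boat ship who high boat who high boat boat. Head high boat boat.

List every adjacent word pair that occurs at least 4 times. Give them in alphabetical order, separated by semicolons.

boat boat; boat high; boat who; high boat

Bigram counts meeting the condition (at least 4 times):
  boat boat: 8
  boat high: 4
  boat who: 4
  high boat: 5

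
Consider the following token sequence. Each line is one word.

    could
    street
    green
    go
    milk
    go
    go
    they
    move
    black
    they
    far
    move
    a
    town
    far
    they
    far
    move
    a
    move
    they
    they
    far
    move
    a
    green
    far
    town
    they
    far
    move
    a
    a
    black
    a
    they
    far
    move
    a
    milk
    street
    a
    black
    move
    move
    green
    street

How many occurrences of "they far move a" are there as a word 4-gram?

5

Scanning the 45 overlapping 4-gram windows for "they far move a":
  position 11–14: they far move a
  position 17–20: they far move a
  position 23–26: they far move a
  position 30–33: they far move a
  position 37–40: they far move a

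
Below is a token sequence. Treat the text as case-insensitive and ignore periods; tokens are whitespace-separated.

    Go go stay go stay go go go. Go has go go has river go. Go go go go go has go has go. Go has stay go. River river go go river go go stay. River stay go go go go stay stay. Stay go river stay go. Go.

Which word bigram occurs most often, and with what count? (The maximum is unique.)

"go go", 17 times

Bigram frequencies (highest first):
  go go: 17
  stay go: 6
  go has: 5
  go stay: 4
  has go: 3
  river go: 3
  … (7 more, each ≤ 3)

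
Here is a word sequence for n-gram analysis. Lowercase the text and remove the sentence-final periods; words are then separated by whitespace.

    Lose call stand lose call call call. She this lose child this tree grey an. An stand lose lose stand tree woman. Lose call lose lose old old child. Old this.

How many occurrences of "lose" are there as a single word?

Scanning the 31 tokens for "lose":
  position 1: lose
  position 4: lose
  position 10: lose
  position 18: lose
  position 19: lose
  position 23: lose
  position 25: lose
  position 26: lose

8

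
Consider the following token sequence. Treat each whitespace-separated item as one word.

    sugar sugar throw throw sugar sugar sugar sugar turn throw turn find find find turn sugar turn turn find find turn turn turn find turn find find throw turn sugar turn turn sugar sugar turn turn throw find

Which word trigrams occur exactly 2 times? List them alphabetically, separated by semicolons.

Trigram counts meeting the condition (exactly 2 times):
  find find turn: 2
  sugar sugar sugar: 2
  sugar sugar turn: 2
  turn sugar turn: 2
  turn turn find: 2

find find turn; sugar sugar sugar; sugar sugar turn; turn sugar turn; turn turn find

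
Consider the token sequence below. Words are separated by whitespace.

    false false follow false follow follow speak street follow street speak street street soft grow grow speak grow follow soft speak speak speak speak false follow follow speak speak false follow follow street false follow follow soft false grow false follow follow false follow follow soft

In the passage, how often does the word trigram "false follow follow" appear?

Scanning the 44 overlapping trigram windows for "false follow follow":
  position 4–6: false follow follow
  position 25–27: false follow follow
  position 30–32: false follow follow
  position 34–36: false follow follow
  position 40–42: false follow follow
  position 43–45: false follow follow

6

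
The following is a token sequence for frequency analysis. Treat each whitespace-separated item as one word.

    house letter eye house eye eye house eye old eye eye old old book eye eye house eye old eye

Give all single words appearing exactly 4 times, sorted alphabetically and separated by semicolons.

house; old

Unigram counts meeting the condition (exactly 4 times):
  house: 4
  old: 4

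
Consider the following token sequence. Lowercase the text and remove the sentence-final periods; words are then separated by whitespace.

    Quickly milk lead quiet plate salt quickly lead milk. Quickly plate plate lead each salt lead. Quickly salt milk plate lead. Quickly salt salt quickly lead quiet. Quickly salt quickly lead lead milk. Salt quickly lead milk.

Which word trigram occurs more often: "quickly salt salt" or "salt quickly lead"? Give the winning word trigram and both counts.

"salt quickly lead" (4 vs 1)

"quickly salt salt": 1 occurrence
"salt quickly lead": 4 occurrences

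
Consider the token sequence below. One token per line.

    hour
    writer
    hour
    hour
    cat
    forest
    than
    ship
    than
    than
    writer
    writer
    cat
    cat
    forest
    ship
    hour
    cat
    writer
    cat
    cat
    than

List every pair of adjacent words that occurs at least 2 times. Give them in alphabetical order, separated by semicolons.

cat cat; cat forest; hour cat; writer cat

Bigram counts meeting the condition (at least 2 times):
  cat cat: 2
  cat forest: 2
  hour cat: 2
  writer cat: 2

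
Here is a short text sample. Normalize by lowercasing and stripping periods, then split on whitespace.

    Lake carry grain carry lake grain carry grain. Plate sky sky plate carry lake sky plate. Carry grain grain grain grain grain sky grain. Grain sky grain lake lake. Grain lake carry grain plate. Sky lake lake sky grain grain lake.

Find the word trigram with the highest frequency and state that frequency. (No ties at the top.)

Trigram frequencies (highest first):
  grain grain grain: 3
  lake carry grain: 2
  carry grain plate: 2
  grain plate sky: 2
  sky plate carry: 2
  grain grain sky: 2
  … (24 more, each ≤ 2)

"grain grain grain", 3 times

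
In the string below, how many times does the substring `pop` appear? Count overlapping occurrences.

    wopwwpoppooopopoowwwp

Sliding a length-3 window over the 21 characters (19 positions):
  position 6–8: pop
  position 13–15: pop

2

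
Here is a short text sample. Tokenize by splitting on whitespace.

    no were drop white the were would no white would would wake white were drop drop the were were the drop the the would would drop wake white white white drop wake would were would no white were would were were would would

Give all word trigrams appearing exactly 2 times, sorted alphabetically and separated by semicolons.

Trigram counts meeting the condition (exactly 2 times):
  were would no: 2
  would no white: 2

were would no; would no white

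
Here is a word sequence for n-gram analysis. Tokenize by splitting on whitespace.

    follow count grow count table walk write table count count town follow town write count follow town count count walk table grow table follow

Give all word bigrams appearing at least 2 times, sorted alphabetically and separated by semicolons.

count count; follow town

Bigram counts meeting the condition (at least 2 times):
  count count: 2
  follow town: 2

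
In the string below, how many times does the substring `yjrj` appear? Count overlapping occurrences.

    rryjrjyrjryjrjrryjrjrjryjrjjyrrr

4

Sliding a length-4 window over the 32 characters (29 positions):
  position 3–6: yjrj
  position 11–14: yjrj
  position 17–20: yjrj
  position 24–27: yjrj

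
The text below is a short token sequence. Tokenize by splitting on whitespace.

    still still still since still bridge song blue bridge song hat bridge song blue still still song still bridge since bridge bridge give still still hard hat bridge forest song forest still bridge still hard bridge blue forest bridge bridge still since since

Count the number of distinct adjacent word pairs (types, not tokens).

43 tokens → 42 bigram windows in total.
Repeated bigrams (each contributes count−1 duplicates):
  still still: 4
  bridge song: 3
  still bridge: 3
  bridge bridge: 2
  bridge still: 2
  hat bridge: 2
  song blue: 2
  still hard: 2
  … (1 more repeated)
13 duplicate windows → 42 − 13 = 29 distinct.

29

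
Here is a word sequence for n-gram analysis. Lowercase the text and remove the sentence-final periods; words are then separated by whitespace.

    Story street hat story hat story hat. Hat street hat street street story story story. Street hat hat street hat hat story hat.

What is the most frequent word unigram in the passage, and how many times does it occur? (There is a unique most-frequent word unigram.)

Unigram frequencies (highest first):
  hat: 10
  story: 7
  street: 6

"hat", 10 times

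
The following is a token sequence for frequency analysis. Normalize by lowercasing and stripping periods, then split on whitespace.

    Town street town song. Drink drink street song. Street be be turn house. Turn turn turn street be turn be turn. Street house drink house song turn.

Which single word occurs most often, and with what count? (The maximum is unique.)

Unigram frequencies (highest first):
  turn: 7
  street: 5
  be: 4
  song: 3
  drink: 3
  house: 3
  … (1 more, each ≤ 2)

"turn", 7 times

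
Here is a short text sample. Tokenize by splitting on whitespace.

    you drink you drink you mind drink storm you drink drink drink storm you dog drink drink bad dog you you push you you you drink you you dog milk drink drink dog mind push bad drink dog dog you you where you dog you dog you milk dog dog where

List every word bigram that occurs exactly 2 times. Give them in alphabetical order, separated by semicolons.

Bigram counts meeting the condition (exactly 2 times):
  dog dog: 2
  drink dog: 2
  drink storm: 2
  storm you: 2

dog dog; drink dog; drink storm; storm you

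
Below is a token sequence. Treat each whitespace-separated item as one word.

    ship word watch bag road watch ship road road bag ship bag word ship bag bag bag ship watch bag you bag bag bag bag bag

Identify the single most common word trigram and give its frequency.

Trigram frequencies (highest first):
  bag bag bag: 4
  ship word watch: 1
  word watch bag: 1
  watch bag road: 1
  bag road watch: 1
  road watch ship: 1
  … (15 more, each ≤ 1)

"bag bag bag", 4 times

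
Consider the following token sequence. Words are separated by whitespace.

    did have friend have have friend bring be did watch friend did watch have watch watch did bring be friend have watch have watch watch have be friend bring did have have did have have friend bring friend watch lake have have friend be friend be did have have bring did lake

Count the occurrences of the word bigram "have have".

5

Scanning the 51 overlapping bigram windows for "have have":
  position 4–5: have have
  position 31–32: have have
  position 34–35: have have
  position 41–42: have have
  position 48–49: have have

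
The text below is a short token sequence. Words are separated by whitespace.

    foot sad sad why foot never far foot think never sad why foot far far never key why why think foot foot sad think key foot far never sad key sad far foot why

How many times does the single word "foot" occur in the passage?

8

Scanning the 34 tokens for "foot":
  position 1: foot
  position 5: foot
  position 8: foot
  position 13: foot
  position 21: foot
  position 22: foot
  position 26: foot
  position 33: foot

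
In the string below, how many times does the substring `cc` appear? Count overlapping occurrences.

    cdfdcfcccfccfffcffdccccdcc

7

Sliding a length-2 window over the 26 characters (25 positions):
  position 7–8: cc
  position 8–9: cc
  position 11–12: cc
  position 20–21: cc
  position 21–22: cc
  position 22–23: cc
  position 25–26: cc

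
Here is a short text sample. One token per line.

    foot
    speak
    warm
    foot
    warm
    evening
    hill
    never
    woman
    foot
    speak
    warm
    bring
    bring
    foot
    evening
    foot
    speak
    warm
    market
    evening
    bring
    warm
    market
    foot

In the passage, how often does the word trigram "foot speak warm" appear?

3

Scanning the 23 overlapping trigram windows for "foot speak warm":
  position 1–3: foot speak warm
  position 10–12: foot speak warm
  position 17–19: foot speak warm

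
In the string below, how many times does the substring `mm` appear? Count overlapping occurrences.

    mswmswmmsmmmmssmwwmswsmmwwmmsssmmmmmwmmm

Sliding a length-2 window over the 40 characters (39 positions):
  position 7–8: mm
  position 10–11: mm
  position 11–12: mm
  position 12–13: mm
  position 23–24: mm
  position 27–28: mm
  position 32–33: mm
  position 33–34: mm
  position 34–35: mm
  position 35–36: mm
  … (2 more)

12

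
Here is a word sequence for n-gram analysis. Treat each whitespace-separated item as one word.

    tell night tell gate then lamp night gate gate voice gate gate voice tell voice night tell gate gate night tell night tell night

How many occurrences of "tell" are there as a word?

Scanning the 24 tokens for "tell":
  position 1: tell
  position 3: tell
  position 14: tell
  position 17: tell
  position 21: tell
  position 23: tell

6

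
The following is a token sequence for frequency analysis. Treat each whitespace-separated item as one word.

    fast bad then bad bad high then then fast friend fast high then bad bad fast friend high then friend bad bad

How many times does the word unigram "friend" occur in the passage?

Scanning the 22 tokens for "friend":
  position 10: friend
  position 17: friend
  position 20: friend

3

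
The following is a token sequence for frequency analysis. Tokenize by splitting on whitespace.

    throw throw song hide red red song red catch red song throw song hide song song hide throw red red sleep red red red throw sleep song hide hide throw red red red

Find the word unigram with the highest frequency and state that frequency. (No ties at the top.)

Unigram frequencies (highest first):
  red: 12
  song: 7
  throw: 6
  hide: 5
  sleep: 2
  catch: 1

"red", 12 times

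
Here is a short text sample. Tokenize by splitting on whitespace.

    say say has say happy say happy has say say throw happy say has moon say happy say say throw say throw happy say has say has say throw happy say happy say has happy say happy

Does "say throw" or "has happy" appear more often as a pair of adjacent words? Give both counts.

"say throw" (4 vs 1)

"say throw": 4 occurrences
"has happy": 1 occurrence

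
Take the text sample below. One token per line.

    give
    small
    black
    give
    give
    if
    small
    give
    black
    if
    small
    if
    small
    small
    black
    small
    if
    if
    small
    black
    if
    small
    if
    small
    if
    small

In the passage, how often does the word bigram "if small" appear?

7

Scanning the 25 overlapping bigram windows for "if small":
  position 6–7: if small
  position 10–11: if small
  position 12–13: if small
  position 18–19: if small
  position 21–22: if small
  position 23–24: if small
  position 25–26: if small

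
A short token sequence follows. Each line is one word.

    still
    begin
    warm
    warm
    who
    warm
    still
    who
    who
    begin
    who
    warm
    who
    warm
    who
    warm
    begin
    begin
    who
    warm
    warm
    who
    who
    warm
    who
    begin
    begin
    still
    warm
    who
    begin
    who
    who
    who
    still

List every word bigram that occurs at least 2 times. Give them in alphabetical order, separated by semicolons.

begin begin; begin who; warm warm; warm who; who begin; who warm; who who

Bigram counts meeting the condition (at least 2 times):
  begin begin: 2
  begin who: 3
  warm warm: 2
  warm who: 6
  who begin: 3
  who warm: 6
  who who: 4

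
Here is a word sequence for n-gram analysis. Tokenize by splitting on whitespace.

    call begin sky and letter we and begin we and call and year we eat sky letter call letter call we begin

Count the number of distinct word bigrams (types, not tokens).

19

22 tokens → 21 bigram windows in total.
Repeated bigrams (each contributes count−1 duplicates):
  letter call: 2
  we and: 2
2 duplicate windows → 21 − 2 = 19 distinct.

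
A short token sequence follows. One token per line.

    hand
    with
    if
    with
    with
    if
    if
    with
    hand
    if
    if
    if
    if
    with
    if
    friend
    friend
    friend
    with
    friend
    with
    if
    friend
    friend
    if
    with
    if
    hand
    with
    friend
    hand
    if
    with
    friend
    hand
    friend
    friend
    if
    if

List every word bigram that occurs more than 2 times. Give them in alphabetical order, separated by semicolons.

friend friend; if if; if with; with friend; with if

Bigram counts meeting the condition (more than 2 times):
  friend friend: 4
  if if: 5
  if with: 5
  with friend: 3
  with if: 5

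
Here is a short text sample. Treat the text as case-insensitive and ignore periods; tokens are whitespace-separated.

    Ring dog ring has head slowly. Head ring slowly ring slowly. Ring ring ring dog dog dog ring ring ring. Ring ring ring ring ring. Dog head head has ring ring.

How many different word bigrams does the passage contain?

31 tokens → 30 bigram windows in total.
Repeated bigrams (each contributes count−1 duplicates):
  ring ring: 10
  ring dog: 3
  dog dog: 2
  dog ring: 2
  ring slowly: 2
  slowly ring: 2
15 duplicate windows → 30 − 15 = 15 distinct.

15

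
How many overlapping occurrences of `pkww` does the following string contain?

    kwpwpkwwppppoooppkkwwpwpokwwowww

Sliding a length-4 window over the 32 characters (29 positions):
  position 5–8: pkww

1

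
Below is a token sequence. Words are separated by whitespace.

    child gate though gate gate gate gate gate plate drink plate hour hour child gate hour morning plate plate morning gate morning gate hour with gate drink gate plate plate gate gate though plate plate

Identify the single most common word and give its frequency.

Unigram frequencies (highest first):
  gate: 13
  plate: 8
  hour: 4
  morning: 3
  child: 2
  though: 2
  … (2 more, each ≤ 2)

"gate", 13 times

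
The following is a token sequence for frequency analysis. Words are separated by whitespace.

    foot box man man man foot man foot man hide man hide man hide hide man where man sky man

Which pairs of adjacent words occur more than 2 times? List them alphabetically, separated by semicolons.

Bigram counts meeting the condition (more than 2 times):
  hide man: 3
  man hide: 3

hide man; man hide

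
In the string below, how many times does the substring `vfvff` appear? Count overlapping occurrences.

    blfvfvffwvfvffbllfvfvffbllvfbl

3

Sliding a length-5 window over the 30 characters (26 positions):
  position 4–8: vfvff
  position 10–14: vfvff
  position 19–23: vfvff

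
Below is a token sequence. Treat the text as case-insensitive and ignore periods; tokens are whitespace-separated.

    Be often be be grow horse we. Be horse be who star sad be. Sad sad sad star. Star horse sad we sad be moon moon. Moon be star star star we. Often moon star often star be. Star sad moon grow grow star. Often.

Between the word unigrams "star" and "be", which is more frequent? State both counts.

"star": 10 occurrences
"be": 9 occurrences

"star" (10 vs 9)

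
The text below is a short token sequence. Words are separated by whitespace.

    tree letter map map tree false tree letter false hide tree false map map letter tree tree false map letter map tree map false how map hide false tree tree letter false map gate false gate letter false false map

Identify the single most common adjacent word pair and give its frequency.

"false map", 4 times

Bigram frequencies (highest first):
  false map: 4
  tree letter: 3
  tree false: 3
  letter false: 3
  letter map: 2
  map map: 2
  … (18 more, each ≤ 2)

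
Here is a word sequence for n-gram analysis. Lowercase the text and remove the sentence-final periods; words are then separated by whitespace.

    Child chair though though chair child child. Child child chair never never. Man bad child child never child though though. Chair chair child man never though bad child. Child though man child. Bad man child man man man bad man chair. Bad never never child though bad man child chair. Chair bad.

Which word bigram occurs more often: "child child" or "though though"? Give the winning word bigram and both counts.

"child child" (5 vs 2)

"child child": 5 occurrences
"though though": 2 occurrences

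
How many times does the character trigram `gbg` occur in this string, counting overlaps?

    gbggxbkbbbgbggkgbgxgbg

4

Sliding a length-3 window over the 22 characters (20 positions):
  position 1–3: gbg
  position 11–13: gbg
  position 16–18: gbg
  position 20–22: gbg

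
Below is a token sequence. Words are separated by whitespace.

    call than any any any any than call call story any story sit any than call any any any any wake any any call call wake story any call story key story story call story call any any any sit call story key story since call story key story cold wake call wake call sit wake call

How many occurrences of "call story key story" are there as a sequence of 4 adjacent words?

3

Scanning the 54 overlapping 4-gram windows for "call story key story":
  position 29–32: call story key story
  position 41–44: call story key story
  position 46–49: call story key story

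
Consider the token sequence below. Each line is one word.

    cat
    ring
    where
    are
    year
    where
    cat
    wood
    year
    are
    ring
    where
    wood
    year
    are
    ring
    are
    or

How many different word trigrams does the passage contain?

18 tokens → 16 trigram windows in total.
Repeated trigrams (each contributes count−1 duplicates):
  wood year are: 2
  year are ring: 2
2 duplicate windows → 16 − 2 = 14 distinct.

14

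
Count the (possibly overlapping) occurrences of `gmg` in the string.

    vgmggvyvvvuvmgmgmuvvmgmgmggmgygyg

Sliding a length-3 window over the 33 characters (31 positions):
  position 2–4: gmg
  position 14–16: gmg
  position 22–24: gmg
  position 24–26: gmg
  position 27–29: gmg

5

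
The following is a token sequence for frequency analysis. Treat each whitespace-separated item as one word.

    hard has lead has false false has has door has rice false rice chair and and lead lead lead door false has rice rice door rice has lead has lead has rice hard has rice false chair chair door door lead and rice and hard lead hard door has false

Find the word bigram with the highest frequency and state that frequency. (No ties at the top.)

"has rice", 4 times

Bigram frequencies (highest first):
  has rice: 4
  has lead: 3
  lead has: 3
  hard has: 2
  has false: 2
  false has: 2
  … (30 more, each ≤ 2)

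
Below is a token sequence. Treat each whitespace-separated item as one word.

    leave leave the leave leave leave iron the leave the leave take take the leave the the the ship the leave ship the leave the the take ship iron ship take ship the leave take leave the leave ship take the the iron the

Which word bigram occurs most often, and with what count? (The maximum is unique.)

"the leave", 8 times

Bigram frequencies (highest first):
  the leave: 8
  leave the: 5
  the the: 4
  leave leave: 3
  ship the: 3
  iron the: 2
  … (13 more, each ≤ 2)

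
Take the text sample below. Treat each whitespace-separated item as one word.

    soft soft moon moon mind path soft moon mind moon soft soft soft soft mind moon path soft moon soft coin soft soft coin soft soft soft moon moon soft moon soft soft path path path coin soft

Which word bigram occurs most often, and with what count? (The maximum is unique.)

"soft soft", 8 times

Bigram frequencies (highest first):
  soft soft: 8
  soft moon: 5
  moon soft: 4
  coin soft: 3
  moon moon: 2
  moon mind: 2
  … (9 more, each ≤ 2)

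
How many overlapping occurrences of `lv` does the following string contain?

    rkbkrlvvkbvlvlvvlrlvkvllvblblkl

5

Sliding a length-2 window over the 31 characters (30 positions):
  position 6–7: lv
  position 12–13: lv
  position 14–15: lv
  position 19–20: lv
  position 24–25: lv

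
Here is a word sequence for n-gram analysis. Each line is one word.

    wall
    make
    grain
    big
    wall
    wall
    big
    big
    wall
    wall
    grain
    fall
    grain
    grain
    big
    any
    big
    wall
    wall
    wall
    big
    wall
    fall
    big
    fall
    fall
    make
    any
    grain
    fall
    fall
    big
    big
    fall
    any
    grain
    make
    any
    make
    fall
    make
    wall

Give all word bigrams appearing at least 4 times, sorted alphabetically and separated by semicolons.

big wall; wall wall

Bigram counts meeting the condition (at least 4 times):
  big wall: 4
  wall wall: 4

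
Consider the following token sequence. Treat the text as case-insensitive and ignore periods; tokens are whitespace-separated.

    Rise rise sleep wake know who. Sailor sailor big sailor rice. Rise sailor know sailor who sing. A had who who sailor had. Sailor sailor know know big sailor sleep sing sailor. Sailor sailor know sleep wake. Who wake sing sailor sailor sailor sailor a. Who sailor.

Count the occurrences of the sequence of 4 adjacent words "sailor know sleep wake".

1

Scanning the 44 overlapping 4-gram windows for "sailor know sleep wake":
  position 34–37: sailor know sleep wake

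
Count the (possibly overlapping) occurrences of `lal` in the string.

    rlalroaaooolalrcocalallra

Sliding a length-3 window over the 25 characters (23 positions):
  position 2–4: lal
  position 12–14: lal
  position 20–22: lal

3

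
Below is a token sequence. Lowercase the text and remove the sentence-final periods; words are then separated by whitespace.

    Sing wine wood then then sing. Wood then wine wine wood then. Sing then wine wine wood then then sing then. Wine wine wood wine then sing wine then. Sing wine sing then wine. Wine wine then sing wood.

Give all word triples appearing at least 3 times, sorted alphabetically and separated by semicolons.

sing then wine; then wine wine; wine then sing; wine wine wood; wine wood then

Trigram counts meeting the condition (at least 3 times):
  sing then wine: 3
  then wine wine: 4
  wine then sing: 3
  wine wine wood: 3
  wine wood then: 3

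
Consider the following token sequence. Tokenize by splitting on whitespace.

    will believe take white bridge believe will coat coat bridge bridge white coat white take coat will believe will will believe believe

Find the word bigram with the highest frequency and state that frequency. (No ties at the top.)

"will believe", 3 times

Bigram frequencies (highest first):
  will believe: 3
  believe will: 2
  believe take: 1
  take white: 1
  white bridge: 1
  bridge believe: 1
  … (12 more, each ≤ 1)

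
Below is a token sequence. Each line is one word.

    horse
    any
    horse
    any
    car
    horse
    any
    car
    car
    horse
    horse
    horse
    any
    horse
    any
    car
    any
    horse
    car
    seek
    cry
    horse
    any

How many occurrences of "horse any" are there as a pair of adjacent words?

6

Scanning the 22 overlapping bigram windows for "horse any":
  position 1–2: horse any
  position 3–4: horse any
  position 6–7: horse any
  position 12–13: horse any
  position 14–15: horse any
  position 22–23: horse any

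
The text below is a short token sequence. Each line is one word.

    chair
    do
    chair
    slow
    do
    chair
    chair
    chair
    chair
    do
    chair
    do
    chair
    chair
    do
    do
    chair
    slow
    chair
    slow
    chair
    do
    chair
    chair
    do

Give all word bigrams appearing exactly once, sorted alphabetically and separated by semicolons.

Bigram counts meeting the condition (exactly once):
  do do: 1
  slow do: 1

do do; slow do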